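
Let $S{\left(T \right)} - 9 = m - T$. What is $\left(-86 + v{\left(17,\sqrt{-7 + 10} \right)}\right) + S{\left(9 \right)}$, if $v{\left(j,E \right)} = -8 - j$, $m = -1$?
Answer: $-112$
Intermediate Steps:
$S{\left(T \right)} = 8 - T$ ($S{\left(T \right)} = 9 - \left(1 + T\right) = 8 - T$)
$\left(-86 + v{\left(17,\sqrt{-7 + 10} \right)}\right) + S{\left(9 \right)} = \left(-86 - 25\right) + \left(8 - 9\right) = \left(-86 - 25\right) - 1 = -111 - 1 = -112$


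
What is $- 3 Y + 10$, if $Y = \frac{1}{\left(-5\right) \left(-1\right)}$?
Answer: $\frac{47}{5} \approx 9.4$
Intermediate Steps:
$Y = \frac{1}{5} \approx 0.2$
$- 3 Y + 10 = \left(-3\right) \frac{1}{5} + 10 = - \frac{3}{5} + 10 = \frac{47}{5}$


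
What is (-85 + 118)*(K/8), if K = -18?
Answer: -297/4 ≈ -74.250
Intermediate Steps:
(-85 + 118)*(K/8) = (-85 + 118)*(-18/8) = 33*(-18*1/8) = 33*(-9/4) = -297/4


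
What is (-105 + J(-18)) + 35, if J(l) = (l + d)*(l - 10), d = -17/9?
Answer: 4382/9 ≈ 486.89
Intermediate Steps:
d = -17/9 (d = -17*⅑ = -17/9 ≈ -1.8889)
J(l) = (-10 + l)*(-17/9 + l) (J(l) = (l - 17/9)*(l - 10) = (-17/9 + l)*(-10 + l) = (-10 + l)*(-17/9 + l))
(-105 + J(-18)) + 35 = (-105 + (170/9 + (-18)² - 107/9*(-18))) + 35 = (-105 + (170/9 + 324 + 214)) + 35 = (-105 + 5012/9) + 35 = 4067/9 + 35 = 4382/9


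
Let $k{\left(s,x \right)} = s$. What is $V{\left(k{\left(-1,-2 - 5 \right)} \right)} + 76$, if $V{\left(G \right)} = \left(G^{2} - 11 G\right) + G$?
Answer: $87$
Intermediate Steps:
$V{\left(G \right)} = G^{2} - 10 G$
$V{\left(k{\left(-1,-2 - 5 \right)} \right)} + 76 = - (-10 - 1) + 76 = \left(-1\right) \left(-11\right) + 76 = 11 + 76 = 87$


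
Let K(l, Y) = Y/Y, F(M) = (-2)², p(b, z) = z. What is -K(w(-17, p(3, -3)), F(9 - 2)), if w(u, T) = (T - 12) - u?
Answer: -1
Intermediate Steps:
w(u, T) = -12 + T - u (w(u, T) = (-12 + T) - u = -12 + T - u)
F(M) = 4
K(l, Y) = 1
-K(w(-17, p(3, -3)), F(9 - 2)) = -1*1 = -1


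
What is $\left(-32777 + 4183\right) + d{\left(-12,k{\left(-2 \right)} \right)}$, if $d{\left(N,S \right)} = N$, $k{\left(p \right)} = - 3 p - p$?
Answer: $-28606$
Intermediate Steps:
$k{\left(p \right)} = - 4 p$
$\left(-32777 + 4183\right) + d{\left(-12,k{\left(-2 \right)} \right)} = \left(-32777 + 4183\right) - 12 = -28594 - 12 = -28606$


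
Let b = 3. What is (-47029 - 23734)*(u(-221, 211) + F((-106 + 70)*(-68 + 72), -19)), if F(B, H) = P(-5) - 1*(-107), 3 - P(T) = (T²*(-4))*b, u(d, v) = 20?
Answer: -30428090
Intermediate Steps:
P(T) = 3 + 12*T² (P(T) = 3 - T²*(-4)*3 = 3 - (-4*T²)*3 = 3 - (-12)*T² = 3 + 12*T²)
F(B, H) = 410 (F(B, H) = (3 + 12*(-5)²) - 1*(-107) = (3 + 12*25) + 107 = (3 + 300) + 107 = 303 + 107 = 410)
(-47029 - 23734)*(u(-221, 211) + F((-106 + 70)*(-68 + 72), -19)) = (-47029 - 23734)*(20 + 410) = -70763*430 = -30428090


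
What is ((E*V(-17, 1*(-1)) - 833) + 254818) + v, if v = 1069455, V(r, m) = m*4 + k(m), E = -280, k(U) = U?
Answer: 1324840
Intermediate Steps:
V(r, m) = 5*m (V(r, m) = m*4 + m = 4*m + m = 5*m)
((E*V(-17, 1*(-1)) - 833) + 254818) + v = ((-1400*1*(-1) - 833) + 254818) + 1069455 = ((-1400*(-1) - 833) + 254818) + 1069455 = ((-280*(-5) - 833) + 254818) + 1069455 = ((1400 - 833) + 254818) + 1069455 = (567 + 254818) + 1069455 = 255385 + 1069455 = 1324840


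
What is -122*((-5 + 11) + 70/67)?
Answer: -57584/67 ≈ -859.46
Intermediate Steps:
-122*((-5 + 11) + 70/67) = -122*(6 + 70*(1/67)) = -122*(6 + 70/67) = -122*472/67 = -57584/67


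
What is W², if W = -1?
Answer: 1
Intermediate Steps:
W² = (-1)² = 1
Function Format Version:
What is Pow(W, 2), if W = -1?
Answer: 1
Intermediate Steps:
Pow(W, 2) = Pow(-1, 2) = 1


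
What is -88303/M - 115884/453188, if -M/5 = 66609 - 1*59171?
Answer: 8927033501/4213515430 ≈ 2.1187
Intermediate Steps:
M = -37190 (M = -5*(66609 - 1*59171) = -5*(66609 - 59171) = -5*7438 = -37190)
-88303/M - 115884/453188 = -88303/(-37190) - 115884/453188 = -88303*(-1/37190) - 115884*1/453188 = 88303/37190 - 28971/113297 = 8927033501/4213515430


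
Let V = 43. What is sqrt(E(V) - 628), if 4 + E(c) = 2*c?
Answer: I*sqrt(546) ≈ 23.367*I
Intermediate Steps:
E(c) = -4 + 2*c
sqrt(E(V) - 628) = sqrt((-4 + 2*43) - 628) = sqrt((-4 + 86) - 628) = sqrt(82 - 628) = sqrt(-546) = I*sqrt(546)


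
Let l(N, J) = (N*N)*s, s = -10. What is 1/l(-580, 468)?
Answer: -1/3364000 ≈ -2.9727e-7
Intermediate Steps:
l(N, J) = -10*N**2 (l(N, J) = (N*N)*(-10) = N**2*(-10) = -10*N**2)
1/l(-580, 468) = 1/(-10*(-580)**2) = 1/(-10*336400) = 1/(-3364000) = -1/3364000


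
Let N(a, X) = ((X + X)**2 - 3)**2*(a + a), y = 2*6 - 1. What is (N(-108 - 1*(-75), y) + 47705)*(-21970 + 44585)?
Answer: -344248266415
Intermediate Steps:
y = 11 (y = 12 - 1 = 11)
N(a, X) = 2*a*(-3 + 4*X**2)**2 (N(a, X) = ((2*X)**2 - 3)**2*(2*a) = (4*X**2 - 3)**2*(2*a) = (-3 + 4*X**2)**2*(2*a) = 2*a*(-3 + 4*X**2)**2)
(N(-108 - 1*(-75), y) + 47705)*(-21970 + 44585) = (2*(-108 - 1*(-75))*(-3 + 4*11**2)**2 + 47705)*(-21970 + 44585) = (2*(-108 + 75)*(-3 + 4*121)**2 + 47705)*22615 = (2*(-33)*(-3 + 484)**2 + 47705)*22615 = (2*(-33)*481**2 + 47705)*22615 = (2*(-33)*231361 + 47705)*22615 = (-15269826 + 47705)*22615 = -15222121*22615 = -344248266415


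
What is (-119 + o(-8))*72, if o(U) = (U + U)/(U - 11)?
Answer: -161640/19 ≈ -8507.4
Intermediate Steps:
o(U) = 2*U/(-11 + U) (o(U) = (2*U)/(-11 + U) = 2*U/(-11 + U))
(-119 + o(-8))*72 = (-119 + 2*(-8)/(-11 - 8))*72 = (-119 + 2*(-8)/(-19))*72 = (-119 + 2*(-8)*(-1/19))*72 = (-119 + 16/19)*72 = -2245/19*72 = -161640/19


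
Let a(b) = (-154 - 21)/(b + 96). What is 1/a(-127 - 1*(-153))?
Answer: -122/175 ≈ -0.69714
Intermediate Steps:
a(b) = -175/(96 + b)
1/a(-127 - 1*(-153)) = 1/(-175/(96 + (-127 - 1*(-153)))) = 1/(-175/(96 + (-127 + 153))) = 1/(-175/(96 + 26)) = 1/(-175/122) = -122/175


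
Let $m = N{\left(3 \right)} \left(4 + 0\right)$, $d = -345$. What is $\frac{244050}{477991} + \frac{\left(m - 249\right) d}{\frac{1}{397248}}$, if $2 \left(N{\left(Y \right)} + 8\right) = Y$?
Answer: $\frac{18014956912108050}{477991} \approx 3.7689 \cdot 10^{10}$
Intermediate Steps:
$N{\left(Y \right)} = -8 + \frac{Y}{2}$
$m = -26$ ($m = \left(-8 + \frac{1}{2} \cdot 3\right) \left(4 + 0\right) = \left(-8 + \frac{3}{2}\right) 4 = \left(- \frac{13}{2}\right) 4 = -26$)
$\frac{244050}{477991} + \frac{\left(m - 249\right) d}{\frac{1}{397248}} = \frac{244050}{477991} + \frac{\left(-26 - 249\right) \left(-345\right)}{\frac{1}{397248}} = 244050 \cdot \frac{1}{477991} + \left(-275\right) \left(-345\right) \frac{1}{\frac{1}{397248}} = \frac{244050}{477991} + 94875 \cdot 397248 = \frac{244050}{477991} + 37688904000 = \frac{18014956912108050}{477991}$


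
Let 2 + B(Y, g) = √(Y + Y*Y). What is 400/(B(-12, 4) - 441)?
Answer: -177200/196117 - 800*√33/196117 ≈ -0.92698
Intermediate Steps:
B(Y, g) = -2 + √(Y + Y²) (B(Y, g) = -2 + √(Y + Y*Y) = -2 + √(Y + Y²))
400/(B(-12, 4) - 441) = 400/((-2 + √(-12*(1 - 12))) - 441) = 400/((-2 + √(-12*(-11))) - 441) = 400/((-2 + √132) - 441) = 400/((-2 + 2*√33) - 441) = 400/(-443 + 2*√33)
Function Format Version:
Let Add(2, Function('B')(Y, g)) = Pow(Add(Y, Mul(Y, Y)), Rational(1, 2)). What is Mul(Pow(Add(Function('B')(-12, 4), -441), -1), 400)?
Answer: Add(Rational(-177200, 196117), Mul(Rational(-800, 196117), Pow(33, Rational(1, 2)))) ≈ -0.92698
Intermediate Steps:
Function('B')(Y, g) = Add(-2, Pow(Add(Y, Pow(Y, 2)), Rational(1, 2))) (Function('B')(Y, g) = Add(-2, Pow(Add(Y, Mul(Y, Y)), Rational(1, 2))) = Add(-2, Pow(Add(Y, Pow(Y, 2)), Rational(1, 2))))
Mul(Pow(Add(Function('B')(-12, 4), -441), -1), 400) = Mul(Pow(Add(Add(-2, Pow(Mul(-12, Add(1, -12)), Rational(1, 2))), -441), -1), 400) = Mul(Pow(Add(Add(-2, Pow(Mul(-12, -11), Rational(1, 2))), -441), -1), 400) = Mul(Pow(Add(Add(-2, Pow(132, Rational(1, 2))), -441), -1), 400) = Mul(Pow(Add(Add(-2, Mul(2, Pow(33, Rational(1, 2)))), -441), -1), 400) = Mul(Pow(Add(-443, Mul(2, Pow(33, Rational(1, 2)))), -1), 400) = Mul(400, Pow(Add(-443, Mul(2, Pow(33, Rational(1, 2)))), -1))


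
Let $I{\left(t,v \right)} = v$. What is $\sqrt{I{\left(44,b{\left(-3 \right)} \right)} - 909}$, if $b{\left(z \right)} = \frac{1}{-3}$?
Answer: $\frac{2 i \sqrt{2046}}{3} \approx 30.155 i$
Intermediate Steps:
$b{\left(z \right)} = - \frac{1}{3}$
$\sqrt{I{\left(44,b{\left(-3 \right)} \right)} - 909} = \sqrt{- \frac{1}{3} - 909} = \sqrt{- \frac{2728}{3}} = \frac{2 i \sqrt{2046}}{3}$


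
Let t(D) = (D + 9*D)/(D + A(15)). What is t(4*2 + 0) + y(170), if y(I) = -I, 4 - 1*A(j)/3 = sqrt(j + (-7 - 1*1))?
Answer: -55690/337 + 240*sqrt(7)/337 ≈ -163.37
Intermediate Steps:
A(j) = 12 - 3*sqrt(-8 + j) (A(j) = 12 - 3*sqrt(j + (-7 - 1*1)) = 12 - 3*sqrt(j + (-7 - 1)) = 12 - 3*sqrt(j - 8) = 12 - 3*sqrt(-8 + j))
t(D) = 10*D/(12 + D - 3*sqrt(7)) (t(D) = (D + 9*D)/(D + (12 - 3*sqrt(-8 + 15))) = (10*D)/(D + (12 - 3*sqrt(7))) = (10*D)/(12 + D - 3*sqrt(7)) = 10*D/(12 + D - 3*sqrt(7)))
t(4*2 + 0) + y(170) = 10*(4*2 + 0)/(12 + (4*2 + 0) - 3*sqrt(7)) - 1*170 = 10*(8 + 0)/(12 + (8 + 0) - 3*sqrt(7)) - 170 = 10*8/(12 + 8 - 3*sqrt(7)) - 170 = 10*8/(20 - 3*sqrt(7)) - 170 = 80/(20 - 3*sqrt(7)) - 170 = -170 + 80/(20 - 3*sqrt(7))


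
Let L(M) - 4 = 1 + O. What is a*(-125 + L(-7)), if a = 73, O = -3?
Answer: -8979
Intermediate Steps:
L(M) = 2 (L(M) = 4 + (1 - 3) = 4 - 2 = 2)
a*(-125 + L(-7)) = 73*(-125 + 2) = 73*(-123) = -8979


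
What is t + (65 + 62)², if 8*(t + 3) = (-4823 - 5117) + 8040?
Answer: 31777/2 ≈ 15889.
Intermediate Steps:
t = -481/2 (t = -3 + ((-4823 - 5117) + 8040)/8 = -3 + (-9940 + 8040)/8 = -3 + (⅛)*(-1900) = -3 - 475/2 = -481/2 ≈ -240.50)
t + (65 + 62)² = -481/2 + (65 + 62)² = -481/2 + 127² = -481/2 + 16129 = 31777/2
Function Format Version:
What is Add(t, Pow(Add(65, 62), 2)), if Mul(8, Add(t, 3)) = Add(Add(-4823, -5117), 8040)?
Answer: Rational(31777, 2) ≈ 15889.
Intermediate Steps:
t = Rational(-481, 2) (t = Add(-3, Mul(Rational(1, 8), Add(Add(-4823, -5117), 8040))) = Add(-3, Mul(Rational(1, 8), Add(-9940, 8040))) = Add(-3, Mul(Rational(1, 8), -1900)) = Add(-3, Rational(-475, 2)) = Rational(-481, 2) ≈ -240.50)
Add(t, Pow(Add(65, 62), 2)) = Add(Rational(-481, 2), Pow(Add(65, 62), 2)) = Add(Rational(-481, 2), Pow(127, 2)) = Add(Rational(-481, 2), 16129) = Rational(31777, 2)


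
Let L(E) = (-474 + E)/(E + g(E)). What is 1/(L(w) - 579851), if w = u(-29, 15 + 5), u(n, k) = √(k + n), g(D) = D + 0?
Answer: -2319402/1344906434365 - 316*I/1344906434365 ≈ -1.7246e-6 - 2.3496e-10*I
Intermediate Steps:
g(D) = D
w = 3*I (w = √((15 + 5) - 29) = √(20 - 29) = √(-9) = 3*I ≈ 3.0*I)
L(E) = (-474 + E)/(2*E) (L(E) = (-474 + E)/(E + E) = (-474 + E)/((2*E)) = (-474 + E)*(1/(2*E)) = (-474 + E)/(2*E))
1/(L(w) - 579851) = 1/((-474 + 3*I)/(2*((3*I))) - 579851) = 1/((-I/3)*(-474 + 3*I)/2 - 579851) = 1/(-I*(-474 + 3*I)/6 - 579851) = 1/(-579851 - I*(-474 + 3*I)/6)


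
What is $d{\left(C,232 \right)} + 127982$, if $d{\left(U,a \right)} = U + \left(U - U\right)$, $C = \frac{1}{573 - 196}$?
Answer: $\frac{48249215}{377} \approx 1.2798 \cdot 10^{5}$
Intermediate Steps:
$C = \frac{1}{377} \approx 0.0026525$
$d{\left(U,a \right)} = U$ ($d{\left(U,a \right)} = U + 0 = U$)
$d{\left(C,232 \right)} + 127982 = \frac{1}{377} + 127982 = \frac{48249215}{377}$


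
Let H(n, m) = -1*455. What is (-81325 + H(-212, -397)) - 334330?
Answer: -416110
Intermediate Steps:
H(n, m) = -455
(-81325 + H(-212, -397)) - 334330 = (-81325 - 455) - 334330 = -81780 - 334330 = -416110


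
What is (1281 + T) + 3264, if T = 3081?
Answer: 7626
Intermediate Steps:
(1281 + T) + 3264 = (1281 + 3081) + 3264 = 4362 + 3264 = 7626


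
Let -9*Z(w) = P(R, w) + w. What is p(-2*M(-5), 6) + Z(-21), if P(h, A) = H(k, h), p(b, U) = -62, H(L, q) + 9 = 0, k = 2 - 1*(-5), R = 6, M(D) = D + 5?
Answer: -176/3 ≈ -58.667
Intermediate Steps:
M(D) = 5 + D
k = 7 (k = 2 + 5 = 7)
H(L, q) = -9 (H(L, q) = -9 + 0 = -9)
P(h, A) = -9
Z(w) = 1 - w/9 (Z(w) = -(-9 + w)/9 = 1 - w/9)
p(-2*M(-5), 6) + Z(-21) = -62 + (1 - 1/9*(-21)) = -62 + (1 + 7/3) = -62 + 10/3 = -176/3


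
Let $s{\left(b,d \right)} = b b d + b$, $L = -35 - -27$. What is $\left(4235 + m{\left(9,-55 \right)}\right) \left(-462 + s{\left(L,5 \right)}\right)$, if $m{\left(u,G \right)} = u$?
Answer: $-636600$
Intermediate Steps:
$L = -8$ ($L = -35 + 27 = -8$)
$s{\left(b,d \right)} = b + d b^{2}$ ($s{\left(b,d \right)} = b^{2} d + b = d b^{2} + b = b + d b^{2}$)
$\left(4235 + m{\left(9,-55 \right)}\right) \left(-462 + s{\left(L,5 \right)}\right) = \left(4235 + 9\right) \left(-462 - 8 \left(1 - 40\right)\right) = 4244 \left(-462 - 8 \left(1 - 40\right)\right) = 4244 \left(-462 - -312\right) = 4244 \left(-462 + 312\right) = 4244 \left(-150\right) = -636600$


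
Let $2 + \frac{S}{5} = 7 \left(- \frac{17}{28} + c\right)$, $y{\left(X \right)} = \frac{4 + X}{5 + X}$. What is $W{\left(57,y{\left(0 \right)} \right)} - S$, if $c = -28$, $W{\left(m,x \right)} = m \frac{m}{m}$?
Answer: $\frac{4273}{4} \approx 1068.3$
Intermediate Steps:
$y{\left(X \right)} = \frac{4 + X}{5 + X}$
$W{\left(m,x \right)} = m$ ($W{\left(m,x \right)} = m 1 = m$)
$S = - \frac{4045}{4}$ ($S = -10 + 5 \cdot 7 \left(- \frac{17}{28} - 28\right) = -10 + 5 \cdot 7 \left(- \frac{801}{28}\right) = -10 + 5 \left(- \frac{801}{4}\right) = -10 - \frac{4005}{4} = - \frac{4045}{4} \approx -1011.3$)
$W{\left(57,y{\left(0 \right)} \right)} - S = 57 - - \frac{4045}{4} = 57 + \frac{4045}{4} = \frac{4273}{4}$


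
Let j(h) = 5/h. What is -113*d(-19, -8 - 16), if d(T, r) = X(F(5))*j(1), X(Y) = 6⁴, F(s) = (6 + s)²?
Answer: -732240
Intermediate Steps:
X(Y) = 1296
d(T, r) = 6480 (d(T, r) = 1296*(5/1) = 1296*(5*1) = 1296*5 = 6480)
-113*d(-19, -8 - 16) = -113*6480 = -732240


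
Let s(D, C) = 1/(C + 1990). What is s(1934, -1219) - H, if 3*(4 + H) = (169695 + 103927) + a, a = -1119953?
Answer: 72503384/257 ≈ 2.8211e+5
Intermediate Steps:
s(D, C) = 1/(1990 + C)
H = -846343/3 (H = -4 + ((169695 + 103927) - 1119953)/3 = -4 + (273622 - 1119953)/3 = -4 + (1/3)*(-846331) = -4 - 846331/3 = -846343/3 ≈ -2.8211e+5)
s(1934, -1219) - H = 1/(1990 - 1219) - 1*(-846343/3) = 1/771 + 846343/3 = 72503384/257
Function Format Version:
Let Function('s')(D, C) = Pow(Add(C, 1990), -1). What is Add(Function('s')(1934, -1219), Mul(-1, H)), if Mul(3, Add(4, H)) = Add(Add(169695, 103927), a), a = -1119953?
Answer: Rational(72503384, 257) ≈ 2.8211e+5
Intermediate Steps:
Function('s')(D, C) = Pow(Add(1990, C), -1)
H = Rational(-846343, 3) (H = Add(-4, Mul(Rational(1, 3), Add(Add(169695, 103927), -1119953))) = Add(-4, Mul(Rational(1, 3), Add(273622, -1119953))) = Add(-4, Mul(Rational(1, 3), -846331)) = Add(-4, Rational(-846331, 3)) = Rational(-846343, 3) ≈ -2.8211e+5)
Add(Function('s')(1934, -1219), Mul(-1, H)) = Add(Pow(Add(1990, -1219), -1), Mul(-1, Rational(-846343, 3))) = Add(Pow(771, -1), Rational(846343, 3)) = Add(Rational(1, 771), Rational(846343, 3)) = Rational(72503384, 257)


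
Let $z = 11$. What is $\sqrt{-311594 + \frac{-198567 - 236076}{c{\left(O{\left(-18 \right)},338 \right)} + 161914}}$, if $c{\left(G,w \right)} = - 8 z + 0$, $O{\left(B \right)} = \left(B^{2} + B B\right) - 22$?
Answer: $\frac{i \sqrt{906665142557118}}{53942} \approx 558.21 i$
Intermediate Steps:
$O{\left(B \right)} = -22 + 2 B^{2}$ ($O{\left(B \right)} = \left(B^{2} + B^{2}\right) - 22 = 2 B^{2} - 22 = -22 + 2 B^{2}$)
$c{\left(G,w \right)} = -88$ ($c{\left(G,w \right)} = \left(-8\right) 11 + 0 = -88 + 0 = -88$)
$\sqrt{-311594 + \frac{-198567 - 236076}{c{\left(O{\left(-18 \right)},338 \right)} + 161914}} = \sqrt{-311594 + \frac{-198567 - 236076}{-88 + 161914}} = \sqrt{-311594 - \frac{434643}{161826}} = \sqrt{-311594 - \frac{144881}{53942}} = \sqrt{- \frac{16808148429}{53942}} = \frac{i \sqrt{906665142557118}}{53942}$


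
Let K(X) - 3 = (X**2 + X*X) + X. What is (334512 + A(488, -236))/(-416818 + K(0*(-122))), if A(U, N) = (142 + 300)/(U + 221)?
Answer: -6776270/8443481 ≈ -0.80254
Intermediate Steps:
A(U, N) = 442/(221 + U)
K(X) = 3 + X + 2*X**2 (K(X) = 3 + ((X**2 + X*X) + X) = 3 + ((X**2 + X**2) + X) = 3 + (2*X**2 + X) = 3 + (X + 2*X**2) = 3 + X + 2*X**2)
(334512 + A(488, -236))/(-416818 + K(0*(-122))) = (334512 + 442/(221 + 488))/(-416818 + (3 + 0*(-122) + 2*(0*(-122))**2)) = (334512 + 442/709)/(-416818 + (3 + 0 + 2*0**2)) = (334512 + 442*(1/709))/(-416818 + (3 + 0 + 2*0)) = (334512 + 442/709)/(-416818 + (3 + 0 + 0)) = 237169450/(709*(-416818 + 3)) = (237169450/709)/(-416815) = (237169450/709)*(-1/416815) = -6776270/8443481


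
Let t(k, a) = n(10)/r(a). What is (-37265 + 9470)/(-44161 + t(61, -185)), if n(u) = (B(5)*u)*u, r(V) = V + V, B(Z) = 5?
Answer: 342805/544669 ≈ 0.62938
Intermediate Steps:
r(V) = 2*V
n(u) = 5*u² (n(u) = (5*u)*u = 5*u²)
t(k, a) = 250/a (t(k, a) = (5*10²)/((2*a)) = (5*100)*(1/(2*a)) = 500*(1/(2*a)) = 250/a)
(-37265 + 9470)/(-44161 + t(61, -185)) = (-37265 + 9470)/(-44161 + 250/(-185)) = -27795/(-44161 + 250*(-1/185)) = -27795/(-44161 - 50/37) = -27795/(-1634007/37) = -27795*(-37/1634007) = 342805/544669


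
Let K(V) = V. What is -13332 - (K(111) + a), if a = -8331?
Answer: -5112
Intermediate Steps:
-13332 - (K(111) + a) = -13332 - (111 - 8331) = -13332 - 1*(-8220) = -13332 + 8220 = -5112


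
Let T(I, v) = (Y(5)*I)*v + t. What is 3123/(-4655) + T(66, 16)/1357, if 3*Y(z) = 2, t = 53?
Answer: -714076/6316835 ≈ -0.11304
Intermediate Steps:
Y(z) = 2/3 (Y(z) = (1/3)*2 = 2/3)
T(I, v) = 53 + 2*I*v/3 (T(I, v) = (2*I/3)*v + 53 = 2*I*v/3 + 53 = 53 + 2*I*v/3)
3123/(-4655) + T(66, 16)/1357 = 3123/(-4655) + (53 + (2/3)*66*16)/1357 = 3123*(-1/4655) + (53 + 704)*(1/1357) = -3123/4655 + 757*(1/1357) = -3123/4655 + 757/1357 = -714076/6316835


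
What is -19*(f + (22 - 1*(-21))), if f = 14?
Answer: -1083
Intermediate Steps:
-19*(f + (22 - 1*(-21))) = -19*(14 + (22 - 1*(-21))) = -19*(14 + (22 + 21)) = -19*(14 + 43) = -19*57 = -1083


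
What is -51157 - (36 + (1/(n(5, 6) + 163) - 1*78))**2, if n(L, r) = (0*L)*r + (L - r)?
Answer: -1388845117/26244 ≈ -52921.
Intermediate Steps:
n(L, r) = L - r (n(L, r) = 0*r + (L - r) = 0 + (L - r) = L - r)
-51157 - (36 + (1/(n(5, 6) + 163) - 1*78))**2 = -51157 - (36 + (1/((5 - 1*6) + 163) - 1*78))**2 = -51157 - (36 + (1/((5 - 6) + 163) - 78))**2 = -51157 - (36 + (1/(-1 + 163) - 78))**2 = -51157 - (36 + (1/162 - 78))**2 = -51157 - (36 - 12635/162)**2 = -51157 - (-6803/162)**2 = -51157 - 1*46280809/26244 = -51157 - 46280809/26244 = -1388845117/26244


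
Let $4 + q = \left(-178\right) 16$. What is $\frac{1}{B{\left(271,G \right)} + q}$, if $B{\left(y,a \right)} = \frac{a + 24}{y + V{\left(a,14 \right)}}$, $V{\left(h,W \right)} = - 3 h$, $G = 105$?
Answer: $- \frac{44}{125617} \approx -0.00035027$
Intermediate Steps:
$q = -2852$ ($q = -4 - 2848 = -2852$)
$B{\left(y,a \right)} = \frac{24 + a}{y - 3 a}$ ($B{\left(y,a \right)} = \frac{a + 24}{y - 3 a} = \frac{24 + a}{y - 3 a}$)
$\frac{1}{B{\left(271,G \right)} + q} = \frac{1}{\frac{24 + 105}{271 - 315} - 2852} = \frac{1}{\frac{1}{271 - 315} \cdot 129 - 2852} = \frac{1}{\frac{1}{-44} \cdot 129 - 2852} = \frac{1}{\left(- \frac{1}{44}\right) 129 - 2852} = \frac{1}{- \frac{129}{44} - 2852} = \frac{1}{- \frac{125617}{44}} = - \frac{44}{125617}$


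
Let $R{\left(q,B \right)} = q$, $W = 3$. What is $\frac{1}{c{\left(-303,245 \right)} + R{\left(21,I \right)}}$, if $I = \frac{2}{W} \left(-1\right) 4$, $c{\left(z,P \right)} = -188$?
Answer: $- \frac{1}{167} \approx -0.005988$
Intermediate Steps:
$I = - \frac{8}{3}$ ($I = \frac{2}{3} \left(-1\right) 4 = \left(- \frac{2}{3}\right) 4 = - \frac{8}{3} \approx -2.6667$)
$\frac{1}{c{\left(-303,245 \right)} + R{\left(21,I \right)}} = \frac{1}{-188 + 21} = \frac{1}{-167} = - \frac{1}{167}$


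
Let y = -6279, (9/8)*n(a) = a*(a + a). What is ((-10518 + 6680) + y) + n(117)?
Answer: 14219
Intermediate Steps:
n(a) = 16*a²/9 (n(a) = 8*(a*(a + a))/9 = 8*(a*(2*a))/9 = 8*(2*a²)/9 = 16*a²/9)
((-10518 + 6680) + y) + n(117) = ((-10518 + 6680) - 6279) + (16/9)*117² = (-3838 - 6279) + (16/9)*13689 = -10117 + 24336 = 14219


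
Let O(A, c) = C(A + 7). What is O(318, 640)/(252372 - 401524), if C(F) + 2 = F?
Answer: -323/149152 ≈ -0.0021656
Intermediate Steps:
C(F) = -2 + F
O(A, c) = 5 + A (O(A, c) = -2 + (A + 7) = -2 + (7 + A) = 5 + A)
O(318, 640)/(252372 - 401524) = (5 + 318)/(252372 - 401524) = 323/(-149152) = 323*(-1/149152) = -323/149152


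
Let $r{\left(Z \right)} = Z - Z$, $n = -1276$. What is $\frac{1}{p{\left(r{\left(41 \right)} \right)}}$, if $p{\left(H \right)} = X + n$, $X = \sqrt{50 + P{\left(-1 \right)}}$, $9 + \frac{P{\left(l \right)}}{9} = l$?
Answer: $- \frac{319}{407054} - \frac{i \sqrt{10}}{814108} \approx -0.00078368 - 3.8844 \cdot 10^{-6} i$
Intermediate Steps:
$P{\left(l \right)} = -81 + 9 l$
$r{\left(Z \right)} = 0$
$X = 2 i \sqrt{10}$ ($X = \sqrt{50 + \left(-81 + 9 \left(-1\right)\right)} = \sqrt{50 - 90} = \sqrt{-40} = 2 i \sqrt{10} \approx 6.3246 i$)
$p{\left(H \right)} = -1276 + 2 i \sqrt{10}$ ($p{\left(H \right)} = 2 i \sqrt{10} - 1276 = -1276 + 2 i \sqrt{10}$)
$\frac{1}{p{\left(r{\left(41 \right)} \right)}} = \frac{1}{-1276 + 2 i \sqrt{10}}$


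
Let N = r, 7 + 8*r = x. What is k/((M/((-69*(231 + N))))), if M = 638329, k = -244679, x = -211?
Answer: 13759523565/2553316 ≈ 5388.9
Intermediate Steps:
r = -109/4 (r = -7/8 + (⅛)*(-211) = -7/8 - 211/8 = -109/4 ≈ -27.250)
N = -109/4 ≈ -27.250
k/((M/((-69*(231 + N))))) = -244679/(638329/((-69*(231 - 109/4)))) = -244679/(638329/((-69*815/4))) = -244679/(638329/(-56235/4)) = -244679/(638329*(-4/56235)) = -244679/(-2553316/56235) = -244679*(-56235/2553316) = 13759523565/2553316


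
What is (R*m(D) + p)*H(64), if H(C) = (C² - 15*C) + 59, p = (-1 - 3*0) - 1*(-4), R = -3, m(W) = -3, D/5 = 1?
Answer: 38340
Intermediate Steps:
D = 5 (D = 5*1 = 5)
p = 3 (p = (-1 + 0) + 4 = -1 + 4 = 3)
H(C) = 59 + C² - 15*C
(R*m(D) + p)*H(64) = (-3*(-3) + 3)*(59 + 64² - 15*64) = (9 + 3)*(59 + 4096 - 960) = 12*3195 = 38340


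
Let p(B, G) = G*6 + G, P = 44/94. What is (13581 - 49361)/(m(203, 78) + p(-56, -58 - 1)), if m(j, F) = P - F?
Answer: 336332/4611 ≈ 72.941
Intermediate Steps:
P = 22/47 (P = 44*(1/94) = 22/47 ≈ 0.46809)
m(j, F) = 22/47 - F
p(B, G) = 7*G (p(B, G) = 6*G + G = 7*G)
(13581 - 49361)/(m(203, 78) + p(-56, -58 - 1)) = (13581 - 49361)/((22/47 - 1*78) + 7*(-58 - 1)) = -35780/((22/47 - 78) + 7*(-59)) = -35780/(-3644/47 - 413) = -35780/(-23055/47) = -35780*(-47/23055) = 336332/4611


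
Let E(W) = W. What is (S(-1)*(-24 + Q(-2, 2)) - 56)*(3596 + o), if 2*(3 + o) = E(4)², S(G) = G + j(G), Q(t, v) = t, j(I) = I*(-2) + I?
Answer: -201656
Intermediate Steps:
j(I) = -I (j(I) = -2*I + I = -I)
S(G) = 0 (S(G) = G - G = 0)
o = 5 (o = -3 + (½)*4² = -3 + (½)*16 = -3 + 8 = 5)
(S(-1)*(-24 + Q(-2, 2)) - 56)*(3596 + o) = (0*(-24 - 2) - 56)*(3596 + 5) = (0*(-26) - 56)*3601 = (0 - 56)*3601 = -56*3601 = -201656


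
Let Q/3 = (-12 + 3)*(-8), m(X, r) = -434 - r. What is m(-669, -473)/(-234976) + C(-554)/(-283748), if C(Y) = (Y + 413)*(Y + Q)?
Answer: -2802388095/16668492512 ≈ -0.16812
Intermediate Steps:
Q = 216 (Q = 3*((-12 + 3)*(-8)) = 3*(-9*(-8)) = 3*72 = 216)
C(Y) = (216 + Y)*(413 + Y) (C(Y) = (Y + 413)*(Y + 216) = (413 + Y)*(216 + Y) = (216 + Y)*(413 + Y))
m(-669, -473)/(-234976) + C(-554)/(-283748) = (-434 - 1*(-473))/(-234976) + (89208 + (-554)² + 629*(-554))/(-283748) = (-434 + 473)*(-1/234976) + (89208 + 306916 - 348466)*(-1/283748) = 39*(-1/234976) + 47658*(-1/283748) = -39/234976 - 23829/141874 = -2802388095/16668492512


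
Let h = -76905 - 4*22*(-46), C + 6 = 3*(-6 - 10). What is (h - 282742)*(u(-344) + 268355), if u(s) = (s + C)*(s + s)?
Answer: -192798310221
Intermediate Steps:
C = -54 (C = -6 + 3*(-6 - 10) = -6 + 3*(-16) = -6 - 48 = -54)
h = -72857 (h = -76905 - 88*(-46) = -76905 + 4048 = -72857)
u(s) = 2*s*(-54 + s) (u(s) = (s - 54)*(s + s) = (-54 + s)*(2*s) = 2*s*(-54 + s))
(h - 282742)*(u(-344) + 268355) = (-72857 - 282742)*(2*(-344)*(-54 - 344) + 268355) = -355599*(2*(-344)*(-398) + 268355) = -355599*(273824 + 268355) = -355599*542179 = -192798310221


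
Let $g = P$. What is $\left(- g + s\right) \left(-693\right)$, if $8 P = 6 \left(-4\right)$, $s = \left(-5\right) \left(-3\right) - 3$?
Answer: $-10395$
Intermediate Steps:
$s = 12$ ($s = 15 - 3 = 12$)
$P = -3$ ($P = \frac{6 \left(-4\right)}{8} = \frac{1}{8} \left(-24\right) = -3$)
$g = -3$
$\left(- g + s\right) \left(-693\right) = \left(\left(-1\right) \left(-3\right) + 12\right) \left(-693\right) = \left(3 + 12\right) \left(-693\right) = 15 \left(-693\right) = -10395$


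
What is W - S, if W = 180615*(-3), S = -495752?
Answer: -46093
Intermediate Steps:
W = -541845
W - S = -541845 - 1*(-495752) = -541845 + 495752 = -46093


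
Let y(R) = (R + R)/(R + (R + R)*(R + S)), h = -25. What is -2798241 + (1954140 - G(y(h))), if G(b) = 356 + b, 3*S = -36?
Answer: -61645359/73 ≈ -8.4446e+5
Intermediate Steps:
S = -12 (S = (⅓)*(-36) = -12)
y(R) = 2*R/(R + 2*R*(-12 + R)) (y(R) = (R + R)/(R + (R + R)*(R - 12)) = (2*R)/(R + (2*R)*(-12 + R)) = (2*R)/(R + 2*R*(-12 + R)) = 2*R/(R + 2*R*(-12 + R)))
-2798241 + (1954140 - G(y(h))) = -2798241 + (1954140 - (356 + 2/(-23 + 2*(-25)))) = -2798241 + (1954140 - (356 + 2/(-23 - 50))) = -2798241 + (1954140 - (356 + 2/(-73))) = -2798241 + (1954140 - (356 + 2*(-1/73))) = -2798241 + (1954140 - (356 - 2/73)) = -2798241 + (1954140 - 1*25986/73) = -2798241 + (1954140 - 25986/73) = -2798241 + 142626234/73 = -61645359/73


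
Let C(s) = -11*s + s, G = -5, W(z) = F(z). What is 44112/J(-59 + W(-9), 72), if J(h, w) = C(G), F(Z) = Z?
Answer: 22056/25 ≈ 882.24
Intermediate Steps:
W(z) = z
C(s) = -10*s
J(h, w) = 50 (J(h, w) = -10*(-5) = 50)
44112/J(-59 + W(-9), 72) = 44112/50 = 44112*(1/50) = 22056/25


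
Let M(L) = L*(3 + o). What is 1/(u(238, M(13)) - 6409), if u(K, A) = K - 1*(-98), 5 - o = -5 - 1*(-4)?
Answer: -1/6073 ≈ -0.00016466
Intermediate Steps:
o = 6 (o = 5 - (-5 - 1*(-4)) = 5 - (-5 + 4) = 5 - 1*(-1) = 5 + 1 = 6)
M(L) = 9*L (M(L) = L*(3 + 6) = L*9 = 9*L)
u(K, A) = 98 + K (u(K, A) = K + 98 = 98 + K)
1/(u(238, M(13)) - 6409) = 1/((98 + 238) - 6409) = 1/(336 - 6409) = 1/(-6073) = -1/6073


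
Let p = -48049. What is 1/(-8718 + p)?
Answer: -1/56767 ≈ -1.7616e-5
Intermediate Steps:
1/(-8718 + p) = 1/(-8718 - 48049) = 1/(-56767) = -1/56767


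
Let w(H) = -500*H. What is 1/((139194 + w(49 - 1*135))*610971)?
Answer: 1/111315250374 ≈ 8.9835e-12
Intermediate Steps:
1/((139194 + w(49 - 1*135))*610971) = 1/((139194 - 500*(49 - 1*135))*610971) = (1/610971)/(139194 - 500*(49 - 135)) = (1/610971)/(139194 - 500*(-86)) = (1/610971)/(139194 + 43000) = (1/610971)/182194 = (1/182194)*(1/610971) = 1/111315250374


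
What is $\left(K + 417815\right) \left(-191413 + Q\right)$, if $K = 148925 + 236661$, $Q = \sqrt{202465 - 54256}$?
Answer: $-153781395613 + 803401 \sqrt{148209} \approx -1.5347 \cdot 10^{11}$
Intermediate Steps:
$Q = \sqrt{148209} \approx 384.98$
$K = 385586$
$\left(K + 417815\right) \left(-191413 + Q\right) = \left(385586 + 417815\right) \left(-191413 + \sqrt{148209}\right) = 803401 \left(-191413 + \sqrt{148209}\right) = -153781395613 + 803401 \sqrt{148209}$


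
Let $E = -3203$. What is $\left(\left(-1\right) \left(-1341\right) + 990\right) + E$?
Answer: $-872$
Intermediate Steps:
$\left(\left(-1\right) \left(-1341\right) + 990\right) + E = \left(\left(-1\right) \left(-1341\right) + 990\right) - 3203 = \left(1341 + 990\right) - 3203 = 2331 - 3203 = -872$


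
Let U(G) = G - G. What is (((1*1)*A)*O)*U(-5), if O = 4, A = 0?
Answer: 0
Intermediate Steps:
U(G) = 0
(((1*1)*A)*O)*U(-5) = (((1*1)*0)*4)*0 = ((1*0)*4)*0 = (0*4)*0 = 0*0 = 0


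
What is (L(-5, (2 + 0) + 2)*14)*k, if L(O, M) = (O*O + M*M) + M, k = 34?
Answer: 21420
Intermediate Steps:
L(O, M) = M + M² + O² (L(O, M) = (O² + M²) + M = (M² + O²) + M = M + M² + O²)
(L(-5, (2 + 0) + 2)*14)*k = ((((2 + 0) + 2) + ((2 + 0) + 2)² + (-5)²)*14)*34 = (((2 + 2) + (2 + 2)² + 25)*14)*34 = ((4 + 4² + 25)*14)*34 = ((4 + 16 + 25)*14)*34 = (45*14)*34 = 630*34 = 21420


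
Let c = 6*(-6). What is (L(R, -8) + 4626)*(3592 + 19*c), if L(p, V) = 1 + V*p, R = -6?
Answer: 13594900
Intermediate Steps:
c = -36
(L(R, -8) + 4626)*(3592 + 19*c) = ((1 - 8*(-6)) + 4626)*(3592 + 19*(-36)) = ((1 + 48) + 4626)*(3592 - 684) = (49 + 4626)*2908 = 4675*2908 = 13594900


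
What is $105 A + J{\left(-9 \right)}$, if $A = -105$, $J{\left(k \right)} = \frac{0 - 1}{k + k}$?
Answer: $- \frac{198449}{18} \approx -11025.0$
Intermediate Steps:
$J{\left(k \right)} = - \frac{1}{2 k}$
$105 A + J{\left(-9 \right)} = 105 \left(-105\right) - \frac{1}{2 \left(-9\right)} = -11025 - - \frac{1}{18} = -11025 + \frac{1}{18} = - \frac{198449}{18}$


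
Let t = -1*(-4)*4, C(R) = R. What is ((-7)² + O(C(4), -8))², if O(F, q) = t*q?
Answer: 6241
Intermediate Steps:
t = 16 (t = 4*4 = 16)
O(F, q) = 16*q
((-7)² + O(C(4), -8))² = ((-7)² + 16*(-8))² = (49 - 128)² = (-79)² = 6241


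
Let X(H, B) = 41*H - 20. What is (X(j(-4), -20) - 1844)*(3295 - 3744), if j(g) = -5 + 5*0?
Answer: 928981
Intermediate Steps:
j(g) = -5 (j(g) = -5 + 0 = -5)
X(H, B) = -20 + 41*H
(X(j(-4), -20) - 1844)*(3295 - 3744) = ((-20 + 41*(-5)) - 1844)*(3295 - 3744) = ((-20 - 205) - 1844)*(-449) = (-225 - 1844)*(-449) = -2069*(-449) = 928981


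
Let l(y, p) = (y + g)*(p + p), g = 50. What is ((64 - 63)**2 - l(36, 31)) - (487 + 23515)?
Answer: -29333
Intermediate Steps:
l(y, p) = 2*p*(50 + y) (l(y, p) = (y + 50)*(p + p) = (50 + y)*(2*p) = 2*p*(50 + y))
((64 - 63)**2 - l(36, 31)) - (487 + 23515) = ((64 - 63)**2 - 2*31*(50 + 36)) - (487 + 23515) = (1**2 - 2*31*86) - 1*24002 = (1 - 1*5332) - 24002 = (1 - 5332) - 24002 = -5331 - 24002 = -29333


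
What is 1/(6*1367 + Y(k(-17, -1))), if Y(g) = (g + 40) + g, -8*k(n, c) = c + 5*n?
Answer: 2/16527 ≈ 0.00012101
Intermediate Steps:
k(n, c) = -5*n/8 - c/8 (k(n, c) = -(c + 5*n)/8 = -5*n/8 - c/8)
Y(g) = 40 + 2*g (Y(g) = (40 + g) + g = 40 + 2*g)
1/(6*1367 + Y(k(-17, -1))) = 1/(6*1367 + (40 + 2*(-5/8*(-17) - ⅛*(-1)))) = 1/(8202 + (40 + 2*(85/8 + ⅛))) = 1/(8202 + (40 + 2*(43/4))) = 1/(8202 + (40 + 43/2)) = 1/(8202 + 123/2) = 1/(16527/2) = 2/16527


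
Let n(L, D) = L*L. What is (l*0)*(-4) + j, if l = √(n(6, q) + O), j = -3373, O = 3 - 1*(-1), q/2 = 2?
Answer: -3373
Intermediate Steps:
q = 4 (q = 2*2 = 4)
n(L, D) = L²
O = 4 (O = 3 + 1 = 4)
l = 2*√10 (l = √(6² + 4) = √(36 + 4) = √40 = 2*√10 ≈ 6.3246)
(l*0)*(-4) + j = ((2*√10)*0)*(-4) - 3373 = 0*(-4) - 3373 = 0 - 3373 = -3373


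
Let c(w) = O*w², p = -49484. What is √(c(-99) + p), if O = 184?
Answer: 10*√17539 ≈ 1324.3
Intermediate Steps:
c(w) = 184*w²
√(c(-99) + p) = √(184*(-99)² - 49484) = √(184*9801 - 49484) = √(1803384 - 49484) = √1753900 = 10*√17539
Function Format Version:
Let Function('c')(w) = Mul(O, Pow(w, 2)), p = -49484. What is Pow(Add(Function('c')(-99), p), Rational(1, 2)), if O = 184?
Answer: Mul(10, Pow(17539, Rational(1, 2))) ≈ 1324.3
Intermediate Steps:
Function('c')(w) = Mul(184, Pow(w, 2))
Pow(Add(Function('c')(-99), p), Rational(1, 2)) = Pow(Add(Mul(184, Pow(-99, 2)), -49484), Rational(1, 2)) = Pow(Add(Mul(184, 9801), -49484), Rational(1, 2)) = Pow(Add(1803384, -49484), Rational(1, 2)) = Pow(1753900, Rational(1, 2)) = Mul(10, Pow(17539, Rational(1, 2)))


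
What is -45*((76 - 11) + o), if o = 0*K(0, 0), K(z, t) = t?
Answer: -2925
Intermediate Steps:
o = 0 (o = 0*0 = 0)
-45*((76 - 11) + o) = -45*((76 - 11) + 0) = -45*(65 + 0) = -45*65 = -2925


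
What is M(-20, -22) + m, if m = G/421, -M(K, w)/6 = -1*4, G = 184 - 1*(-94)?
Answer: 10382/421 ≈ 24.660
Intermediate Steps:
G = 278 (G = 184 + 94 = 278)
M(K, w) = 24 (M(K, w) = -(-6)*4 = -6*(-4) = 24)
m = 278/421 ≈ 0.66033
M(-20, -22) + m = 24 + 278/421 = 10382/421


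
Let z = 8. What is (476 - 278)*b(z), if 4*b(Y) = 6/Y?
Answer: 297/8 ≈ 37.125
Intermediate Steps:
b(Y) = 3/(2*Y) (b(Y) = (6/Y)/4 = 3/(2*Y))
(476 - 278)*b(z) = (476 - 278)*((3/2)/8) = 198*((3/2)*(⅛)) = 198*(3/16) = 297/8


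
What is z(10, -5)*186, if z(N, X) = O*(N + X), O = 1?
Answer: 930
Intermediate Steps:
z(N, X) = N + X (z(N, X) = 1*(N + X) = N + X)
z(10, -5)*186 = (10 - 5)*186 = 5*186 = 930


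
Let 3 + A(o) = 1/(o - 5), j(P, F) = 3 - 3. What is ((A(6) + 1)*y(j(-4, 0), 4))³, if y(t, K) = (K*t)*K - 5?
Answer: 125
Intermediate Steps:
j(P, F) = 0
y(t, K) = -5 + t*K² (y(t, K) = t*K² - 5 = -5 + t*K²)
A(o) = -3 + 1/(-5 + o) (A(o) = -3 + 1/(o - 5) = -3 + 1/(-5 + o))
((A(6) + 1)*y(j(-4, 0), 4))³ = (((16 - 3*6)/(-5 + 6) + 1)*(-5 + 0*4²))³ = (((16 - 18)/1 + 1)*(-5 + 0*16))³ = ((1*(-2) + 1)*(-5 + 0))³ = ((-2 + 1)*(-5))³ = (-1*(-5))³ = 5³ = 125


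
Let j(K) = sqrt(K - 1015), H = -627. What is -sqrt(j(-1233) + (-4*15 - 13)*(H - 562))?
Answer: -sqrt(86797 + 2*I*sqrt(562)) ≈ -294.61 - 0.080467*I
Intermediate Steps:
j(K) = sqrt(-1015 + K)
-sqrt(j(-1233) + (-4*15 - 13)*(H - 562)) = -sqrt(sqrt(-1015 - 1233) + (-4*15 - 13)*(-627 - 562)) = -sqrt(sqrt(-2248) + (-60 - 13)*(-1189)) = -sqrt(2*I*sqrt(562) - 73*(-1189)) = -sqrt(2*I*sqrt(562) + 86797) = -sqrt(86797 + 2*I*sqrt(562))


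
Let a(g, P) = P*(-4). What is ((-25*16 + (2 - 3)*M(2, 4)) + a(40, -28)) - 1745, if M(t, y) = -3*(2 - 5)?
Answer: -2042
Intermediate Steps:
a(g, P) = -4*P
M(t, y) = 9 (M(t, y) = -3*(-3) = 9)
((-25*16 + (2 - 3)*M(2, 4)) + a(40, -28)) - 1745 = ((-25*16 + (2 - 3)*9) - 4*(-28)) - 1745 = ((-400 - 1*9) + 112) - 1745 = ((-400 - 9) + 112) - 1745 = (-409 + 112) - 1745 = -297 - 1745 = -2042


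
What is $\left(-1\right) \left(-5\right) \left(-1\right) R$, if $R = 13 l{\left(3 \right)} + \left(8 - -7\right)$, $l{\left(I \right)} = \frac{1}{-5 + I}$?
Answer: $- \frac{85}{2} \approx -42.5$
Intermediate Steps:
$R = \frac{17}{2}$ ($R = \frac{13}{-5 + 3} + \left(8 - -7\right) = \frac{13}{-2} + \left(8 + 7\right) = 13 \left(- \frac{1}{2}\right) + 15 = - \frac{13}{2} + 15 = \frac{17}{2} \approx 8.5$)
$\left(-1\right) \left(-5\right) \left(-1\right) R = \left(-1\right) \left(-5\right) \left(-1\right) \frac{17}{2} = 5 \left(-1\right) \frac{17}{2} = \left(-5\right) \frac{17}{2} = - \frac{85}{2}$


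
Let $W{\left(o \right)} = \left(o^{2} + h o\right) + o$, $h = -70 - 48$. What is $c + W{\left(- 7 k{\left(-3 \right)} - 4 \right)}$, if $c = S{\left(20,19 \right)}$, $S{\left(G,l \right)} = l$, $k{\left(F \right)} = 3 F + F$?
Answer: $-2941$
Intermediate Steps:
$h = -118$
$k{\left(F \right)} = 4 F$
$W{\left(o \right)} = o^{2} - 117 o$ ($W{\left(o \right)} = \left(o^{2} - 118 o\right) + o = o^{2} - 117 o$)
$c = 19$
$c + W{\left(- 7 k{\left(-3 \right)} - 4 \right)} = 19 + \left(- 7 \cdot 4 \left(-3\right) - 4\right) \left(-117 - \left(4 + 7 \cdot 4 \left(-3\right)\right)\right) = 19 + \left(\left(-7\right) \left(-12\right) - 4\right) \left(-117 - -80\right) = 19 + \left(84 - 4\right) \left(-117 + \left(84 - 4\right)\right) = 19 + 80 \left(-117 + 80\right) = 19 + 80 \left(-37\right) = 19 - 2960 = -2941$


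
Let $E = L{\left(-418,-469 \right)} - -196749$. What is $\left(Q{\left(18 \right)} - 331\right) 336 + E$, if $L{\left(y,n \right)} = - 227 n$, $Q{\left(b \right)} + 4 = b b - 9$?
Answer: $296492$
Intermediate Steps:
$Q{\left(b \right)} = -13 + b^{2}$ ($Q{\left(b \right)} = -4 + \left(b b - 9\right) = -4 + \left(b^{2} - 9\right) = -4 + \left(-9 + b^{2}\right) = -13 + b^{2}$)
$E = 303212$ ($E = \left(-227\right) \left(-469\right) - -196749 = 106463 + 196749 = 303212$)
$\left(Q{\left(18 \right)} - 331\right) 336 + E = \left(\left(-13 + 18^{2}\right) - 331\right) 336 + 303212 = \left(\left(-13 + 324\right) - 331\right) 336 + 303212 = \left(311 - 331\right) 336 + 303212 = \left(-20\right) 336 + 303212 = -6720 + 303212 = 296492$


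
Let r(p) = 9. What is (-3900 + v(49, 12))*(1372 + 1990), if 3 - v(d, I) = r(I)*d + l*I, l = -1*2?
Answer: -14503668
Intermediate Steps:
l = -2
v(d, I) = 3 - 9*d + 2*I (v(d, I) = 3 - (9*d - 2*I) = 3 - (-2*I + 9*d) = 3 + (-9*d + 2*I) = 3 - 9*d + 2*I)
(-3900 + v(49, 12))*(1372 + 1990) = (-3900 + (3 - 9*49 + 2*12))*(1372 + 1990) = (-3900 + (3 - 441 + 24))*3362 = (-3900 - 414)*3362 = -4314*3362 = -14503668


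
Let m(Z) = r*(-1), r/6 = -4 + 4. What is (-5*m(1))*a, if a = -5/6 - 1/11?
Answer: 0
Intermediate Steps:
r = 0 (r = 6*(-4 + 4) = 6*0 = 0)
a = -61/66 (a = -5*1/6 - 1*1/11 = -5/6 - 1/11 = -61/66 ≈ -0.92424)
m(Z) = 0 (m(Z) = 0*(-1) = 0)
(-5*m(1))*a = -5*0*(-61/66) = 0*(-61/66) = 0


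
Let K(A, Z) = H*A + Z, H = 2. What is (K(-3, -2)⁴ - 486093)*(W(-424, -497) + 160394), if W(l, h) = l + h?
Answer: -76865507581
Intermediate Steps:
K(A, Z) = Z + 2*A (K(A, Z) = 2*A + Z = Z + 2*A)
W(l, h) = h + l
(K(-3, -2)⁴ - 486093)*(W(-424, -497) + 160394) = ((-2 + 2*(-3))⁴ - 486093)*((-497 - 424) + 160394) = ((-2 - 6)⁴ - 486093)*(-921 + 160394) = ((-8)⁴ - 486093)*159473 = (4096 - 486093)*159473 = -481997*159473 = -76865507581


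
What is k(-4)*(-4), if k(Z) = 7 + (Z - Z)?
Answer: -28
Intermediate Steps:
k(Z) = 7 (k(Z) = 7 + 0 = 7)
k(-4)*(-4) = 7*(-4) = -28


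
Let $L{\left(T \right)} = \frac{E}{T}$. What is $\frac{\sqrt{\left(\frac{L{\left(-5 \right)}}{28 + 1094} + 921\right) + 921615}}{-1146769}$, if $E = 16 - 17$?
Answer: $- \frac{\sqrt{29034145251210}}{6433374090} \approx -0.00083756$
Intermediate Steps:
$E = -1$ ($E = 16 - 17 = -1$)
$L{\left(T \right)} = - \frac{1}{T}$
$\frac{\sqrt{\left(\frac{L{\left(-5 \right)}}{28 + 1094} + 921\right) + 921615}}{-1146769} = \frac{\sqrt{\left(\frac{\left(-1\right) \frac{1}{-5}}{28 + 1094} + 921\right) + 921615}}{-1146769} = \sqrt{\left(\frac{\left(-1\right) \left(- \frac{1}{5}\right)}{1122} + 921\right) + 921615} \left(- \frac{1}{1146769}\right) = \sqrt{\left(\frac{1}{1122} \cdot \frac{1}{5} + 921\right) + 921615} \left(- \frac{1}{1146769}\right) = \sqrt{\left(\frac{1}{5610} + 921\right) + 921615} \left(- \frac{1}{1146769}\right) = \sqrt{\frac{5166811}{5610} + 921615} \left(- \frac{1}{1146769}\right) = \sqrt{\frac{5175426961}{5610}} \left(- \frac{1}{1146769}\right) = \frac{\sqrt{29034145251210}}{5610} \left(- \frac{1}{1146769}\right) = - \frac{\sqrt{29034145251210}}{6433374090}$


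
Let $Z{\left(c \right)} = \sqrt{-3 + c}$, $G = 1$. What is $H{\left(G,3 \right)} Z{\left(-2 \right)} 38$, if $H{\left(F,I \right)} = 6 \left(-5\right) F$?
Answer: $- 1140 i \sqrt{5} \approx - 2549.1 i$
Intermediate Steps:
$H{\left(F,I \right)} = - 30 F$
$H{\left(G,3 \right)} Z{\left(-2 \right)} 38 = \left(-30\right) 1 \sqrt{-3 - 2} \cdot 38 = - 30 \sqrt{-5} \cdot 38 = - 30 i \sqrt{5} \cdot 38 = - 1140 i \sqrt{5}$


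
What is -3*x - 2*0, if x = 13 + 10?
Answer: -69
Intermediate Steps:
x = 23
-3*x - 2*0 = -3*23 - 2*0 = -69 + 0 = -69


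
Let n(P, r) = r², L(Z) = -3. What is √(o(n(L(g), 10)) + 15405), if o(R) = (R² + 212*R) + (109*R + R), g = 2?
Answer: √57605 ≈ 240.01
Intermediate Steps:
o(R) = R² + 322*R (o(R) = (R² + 212*R) + 110*R = R² + 322*R)
√(o(n(L(g), 10)) + 15405) = √(10²*(322 + 10²) + 15405) = √(100*(322 + 100) + 15405) = √(100*422 + 15405) = √(42200 + 15405) = √57605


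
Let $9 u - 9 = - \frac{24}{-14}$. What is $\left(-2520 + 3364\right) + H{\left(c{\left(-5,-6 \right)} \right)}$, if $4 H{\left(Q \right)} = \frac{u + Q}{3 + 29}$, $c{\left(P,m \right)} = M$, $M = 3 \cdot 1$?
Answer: $\frac{283595}{336} \approx 844.03$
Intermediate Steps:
$u = \frac{25}{21}$ ($u = 1 + \frac{\left(-24\right) \frac{1}{-14}}{9} = 1 + \frac{\left(-24\right) \left(- \frac{1}{14}\right)}{9} = 1 + \frac{1}{9} \cdot \frac{12}{7} = 1 + \frac{4}{21} = \frac{25}{21} \approx 1.1905$)
$M = 3$
$c{\left(P,m \right)} = 3$
$H{\left(Q \right)} = \frac{25}{2688} + \frac{Q}{128}$ ($H{\left(Q \right)} = \frac{\left(\frac{25}{21} + Q\right) \frac{1}{3 + 29}}{4} = \frac{\left(\frac{25}{21} + Q\right) \frac{1}{32}}{4} = \frac{\frac{25}{672} + \frac{Q}{32}}{4} = \frac{25}{2688} + \frac{Q}{128}$)
$\left(-2520 + 3364\right) + H{\left(c{\left(-5,-6 \right)} \right)} = \left(-2520 + 3364\right) + \left(\frac{25}{2688} + \frac{1}{128} \cdot 3\right) = 844 + \left(\frac{25}{2688} + \frac{3}{128}\right) = 844 + \frac{11}{336} = \frac{283595}{336}$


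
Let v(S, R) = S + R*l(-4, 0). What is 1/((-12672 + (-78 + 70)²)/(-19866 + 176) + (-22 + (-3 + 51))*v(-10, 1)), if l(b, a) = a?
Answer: -9845/2553396 ≈ -0.0038556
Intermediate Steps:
v(S, R) = S (v(S, R) = S + R*0 = S + 0 = S)
1/((-12672 + (-78 + 70)²)/(-19866 + 176) + (-22 + (-3 + 51))*v(-10, 1)) = 1/((-12672 + (-78 + 70)²)/(-19866 + 176) + (-22 + (-3 + 51))*(-10)) = 1/((-12672 + (-8)²)/(-19690) + (-22 + 48)*(-10)) = 1/((-12672 + 64)*(-1/19690) + 26*(-10)) = 1/(-12608*(-1/19690) - 260) = 1/(6304/9845 - 260) = 1/(-2553396/9845) = -9845/2553396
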